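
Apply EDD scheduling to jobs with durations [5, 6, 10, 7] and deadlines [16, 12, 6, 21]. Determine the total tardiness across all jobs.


Sort by due date (EDD order): [(10, 6), (6, 12), (5, 16), (7, 21)]
Compute completion times and tardiness:
  Job 1: p=10, d=6, C=10, tardiness=max(0,10-6)=4
  Job 2: p=6, d=12, C=16, tardiness=max(0,16-12)=4
  Job 3: p=5, d=16, C=21, tardiness=max(0,21-16)=5
  Job 4: p=7, d=21, C=28, tardiness=max(0,28-21)=7
Total tardiness = 20

20


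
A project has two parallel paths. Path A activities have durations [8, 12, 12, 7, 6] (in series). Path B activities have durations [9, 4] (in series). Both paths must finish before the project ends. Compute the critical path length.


Path A total = 8 + 12 + 12 + 7 + 6 = 45
Path B total = 9 + 4 = 13
Critical path = longest path = max(45, 13) = 45

45


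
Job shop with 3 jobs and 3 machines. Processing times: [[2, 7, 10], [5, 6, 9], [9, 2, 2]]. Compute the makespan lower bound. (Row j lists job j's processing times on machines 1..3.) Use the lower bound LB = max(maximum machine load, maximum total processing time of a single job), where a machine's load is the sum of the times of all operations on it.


Machine loads:
  Machine 1: 2 + 5 + 9 = 16
  Machine 2: 7 + 6 + 2 = 15
  Machine 3: 10 + 9 + 2 = 21
Max machine load = 21
Job totals:
  Job 1: 19
  Job 2: 20
  Job 3: 13
Max job total = 20
Lower bound = max(21, 20) = 21

21


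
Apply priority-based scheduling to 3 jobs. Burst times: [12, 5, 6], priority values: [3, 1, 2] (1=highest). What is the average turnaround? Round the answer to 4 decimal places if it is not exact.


Sort by priority (ascending = highest first):
Order: [(1, 5), (2, 6), (3, 12)]
Completion times:
  Priority 1, burst=5, C=5
  Priority 2, burst=6, C=11
  Priority 3, burst=12, C=23
Average turnaround = 39/3 = 13.0

13.0


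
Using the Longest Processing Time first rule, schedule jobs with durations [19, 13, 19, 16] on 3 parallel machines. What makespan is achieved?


Sort jobs in decreasing order (LPT): [19, 19, 16, 13]
Assign each job to the least loaded machine:
  Machine 1: jobs [19], load = 19
  Machine 2: jobs [19], load = 19
  Machine 3: jobs [16, 13], load = 29
Makespan = max load = 29

29


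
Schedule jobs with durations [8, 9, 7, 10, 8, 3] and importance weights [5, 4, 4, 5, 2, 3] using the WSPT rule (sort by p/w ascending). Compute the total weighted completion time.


Compute p/w ratios and sort ascending (WSPT): [(3, 3), (8, 5), (7, 4), (10, 5), (9, 4), (8, 2)]
Compute weighted completion times:
  Job (p=3,w=3): C=3, w*C=3*3=9
  Job (p=8,w=5): C=11, w*C=5*11=55
  Job (p=7,w=4): C=18, w*C=4*18=72
  Job (p=10,w=5): C=28, w*C=5*28=140
  Job (p=9,w=4): C=37, w*C=4*37=148
  Job (p=8,w=2): C=45, w*C=2*45=90
Total weighted completion time = 514

514


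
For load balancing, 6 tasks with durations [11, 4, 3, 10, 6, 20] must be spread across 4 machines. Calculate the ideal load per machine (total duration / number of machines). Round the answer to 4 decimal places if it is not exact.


Total processing time = 11 + 4 + 3 + 10 + 6 + 20 = 54
Number of machines = 4
Ideal balanced load = 54 / 4 = 13.5

13.5


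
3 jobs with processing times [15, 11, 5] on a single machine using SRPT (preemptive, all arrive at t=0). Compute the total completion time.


Since all jobs arrive at t=0, SRPT equals SPT ordering.
SPT order: [5, 11, 15]
Completion times:
  Job 1: p=5, C=5
  Job 2: p=11, C=16
  Job 3: p=15, C=31
Total completion time = 5 + 16 + 31 = 52

52


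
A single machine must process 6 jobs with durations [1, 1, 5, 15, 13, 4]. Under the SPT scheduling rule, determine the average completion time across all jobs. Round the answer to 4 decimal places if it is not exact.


Sort jobs by processing time (SPT order): [1, 1, 4, 5, 13, 15]
Compute completion times sequentially:
  Job 1: processing = 1, completes at 1
  Job 2: processing = 1, completes at 2
  Job 3: processing = 4, completes at 6
  Job 4: processing = 5, completes at 11
  Job 5: processing = 13, completes at 24
  Job 6: processing = 15, completes at 39
Sum of completion times = 83
Average completion time = 83/6 = 13.8333

13.8333


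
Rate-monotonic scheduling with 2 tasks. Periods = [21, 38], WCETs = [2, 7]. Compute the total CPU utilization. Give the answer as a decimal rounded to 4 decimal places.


Compute individual utilizations (exact fractions):
  Task 1: C/T = 2/21 (approx. 0.0952)
  Task 2: C/T = 7/38 (approx. 0.1842)
Total utilization U = 2/21 + 7/38 = 223/798
Rounded to 4 decimal places: U = 0.2794
RM (Liu & Layland) bound for 2 tasks = 0.828427; compare with U = 223/798 (approx. 0.279449)
U <= bound, so schedulable by RM sufficient condition.

0.2794


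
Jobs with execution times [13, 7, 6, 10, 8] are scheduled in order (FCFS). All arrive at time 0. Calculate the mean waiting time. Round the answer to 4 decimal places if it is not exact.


FCFS order (as given): [13, 7, 6, 10, 8]
Waiting times:
  Job 1: wait = 0
  Job 2: wait = 13
  Job 3: wait = 20
  Job 4: wait = 26
  Job 5: wait = 36
Sum of waiting times = 95
Average waiting time = 95/5 = 19.0

19.0


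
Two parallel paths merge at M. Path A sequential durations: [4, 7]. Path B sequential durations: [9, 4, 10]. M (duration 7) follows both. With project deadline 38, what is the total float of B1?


Forward pass: ES(B1) = sum of predecessors on chain B = 0
EF = ES + duration = 0 + 9 = 9
Backward pass: LF(M) = deadline = 38; LS(M) = 38 - 7 = 31
LF(B1) = LS(M) - sum(successors on chain B) = 31 - 14 = 17
LS = LF - duration = 17 - 9 = 8
Total float = LS - ES = 8 - 0 = 8

8


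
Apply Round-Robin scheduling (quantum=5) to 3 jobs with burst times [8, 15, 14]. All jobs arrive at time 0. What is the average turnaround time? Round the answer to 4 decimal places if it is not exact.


Time quantum = 5
Execution trace:
  J1 runs 5 units, time = 5
  J2 runs 5 units, time = 10
  J3 runs 5 units, time = 15
  J1 runs 3 units, time = 18
  J2 runs 5 units, time = 23
  J3 runs 5 units, time = 28
  J2 runs 5 units, time = 33
  J3 runs 4 units, time = 37
Finish times: [18, 33, 37]
Average turnaround = 88/3 = 29.3333

29.3333


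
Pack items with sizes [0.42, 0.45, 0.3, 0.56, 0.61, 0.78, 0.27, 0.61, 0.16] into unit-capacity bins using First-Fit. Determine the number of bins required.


Place items sequentially using First-Fit:
  Item 0.42 -> new Bin 1
  Item 0.45 -> Bin 1 (now 0.87)
  Item 0.3 -> new Bin 2
  Item 0.56 -> Bin 2 (now 0.86)
  Item 0.61 -> new Bin 3
  Item 0.78 -> new Bin 4
  Item 0.27 -> Bin 3 (now 0.88)
  Item 0.61 -> new Bin 5
  Item 0.16 -> Bin 4 (now 0.94)
Total bins used = 5

5


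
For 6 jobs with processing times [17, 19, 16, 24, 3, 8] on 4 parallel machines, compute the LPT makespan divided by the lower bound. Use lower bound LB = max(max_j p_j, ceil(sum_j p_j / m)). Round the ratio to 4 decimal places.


LPT order: [24, 19, 17, 16, 8, 3]
Machine loads after assignment: [24, 19, 20, 24]
LPT makespan = 24
Lower bound = max(max_job, ceil(total/4)) = max(24, 22) = 24
Ratio = 24 / 24 = 1.0

1.0


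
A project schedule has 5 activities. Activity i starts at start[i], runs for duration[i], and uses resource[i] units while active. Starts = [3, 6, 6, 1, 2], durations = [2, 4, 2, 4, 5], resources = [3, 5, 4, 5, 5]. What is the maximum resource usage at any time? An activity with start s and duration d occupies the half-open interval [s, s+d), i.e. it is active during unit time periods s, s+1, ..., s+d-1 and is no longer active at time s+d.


Each activity i is active on [start_i, start_i + duration_i).
Compute total resource usage per time slot:
  t=0: active resources = [], total = 0
  t=1: active resources = [5], total = 5
  t=2: active resources = [5, 5], total = 10
  t=3: active resources = [3, 5, 5], total = 13
  t=4: active resources = [3, 5, 5], total = 13
  t=5: active resources = [5], total = 5
  t=6: active resources = [5, 4, 5], total = 14
  t=7: active resources = [5, 4], total = 9
  t=8: active resources = [5], total = 5
  t=9: active resources = [5], total = 5
Peak resource demand = 14

14


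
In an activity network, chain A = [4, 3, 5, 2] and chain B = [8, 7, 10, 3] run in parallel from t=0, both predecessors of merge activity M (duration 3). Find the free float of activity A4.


ES(A4) = sum of predecessors on chain A = 12
EF(A4) = ES + duration = 12 + 2 = 14
Successor of A4 is M. ES(M) = max(sum(A), sum(B)) = max(14, 28) = 28
Free float = ES(successor) - EF(current) = 28 - 14 = 14

14


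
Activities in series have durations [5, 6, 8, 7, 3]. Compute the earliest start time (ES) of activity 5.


Activity 5 starts after activities 1 through 4 complete.
Predecessor durations: [5, 6, 8, 7]
ES = 5 + 6 + 8 + 7 = 26

26


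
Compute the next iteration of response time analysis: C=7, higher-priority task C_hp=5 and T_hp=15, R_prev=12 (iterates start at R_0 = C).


R_next = C + ceil(R_prev / T_hp) * C_hp
ceil(12 / 15) = ceil(0.8) = 1
Interference = 1 * 5 = 5
R_next = 7 + 5 = 12
R_next = R_prev, so the iteration has converged (response time = 12).

12


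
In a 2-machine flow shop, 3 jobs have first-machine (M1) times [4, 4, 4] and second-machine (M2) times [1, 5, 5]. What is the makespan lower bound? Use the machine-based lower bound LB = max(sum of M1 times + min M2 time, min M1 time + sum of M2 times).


LB1 = sum(M1 times) + min(M2 times) = 12 + 1 = 13
LB2 = min(M1 times) + sum(M2 times) = 4 + 11 = 15
Lower bound = max(LB1, LB2) = max(13, 15) = 15

15


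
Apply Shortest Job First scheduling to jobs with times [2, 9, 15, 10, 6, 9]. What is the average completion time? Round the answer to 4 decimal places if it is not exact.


SJF order (ascending): [2, 6, 9, 9, 10, 15]
Completion times:
  Job 1: burst=2, C=2
  Job 2: burst=6, C=8
  Job 3: burst=9, C=17
  Job 4: burst=9, C=26
  Job 5: burst=10, C=36
  Job 6: burst=15, C=51
Average completion = 140/6 = 23.3333

23.3333


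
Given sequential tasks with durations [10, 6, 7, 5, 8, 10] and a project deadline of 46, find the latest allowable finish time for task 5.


LF(activity 5) = deadline - sum of successor durations
Successors: activities 6 through 6 with durations [10]
Sum of successor durations = 10
LF = 46 - 10 = 36

36


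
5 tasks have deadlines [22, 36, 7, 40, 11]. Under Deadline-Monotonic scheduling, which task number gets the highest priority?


Sort tasks by relative deadline (ascending):
  Task 3: deadline = 7
  Task 5: deadline = 11
  Task 1: deadline = 22
  Task 2: deadline = 36
  Task 4: deadline = 40
Priority order (highest first): [3, 5, 1, 2, 4]
Highest priority task = 3

3


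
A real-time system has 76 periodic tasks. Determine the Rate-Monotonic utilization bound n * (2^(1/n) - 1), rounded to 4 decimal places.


Compute 2^(1/76) = 1.0091620748
Subtract 1: 1.0091620748 - 1 = 0.0091620748
Multiply by n: 76 * 0.0091620748 = 0.6963176848
Round to 4 dp: 0.6963

0.6963


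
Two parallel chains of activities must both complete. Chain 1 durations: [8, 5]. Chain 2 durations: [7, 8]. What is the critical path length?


Path A total = 8 + 5 = 13
Path B total = 7 + 8 = 15
Critical path = longest path = max(13, 15) = 15

15


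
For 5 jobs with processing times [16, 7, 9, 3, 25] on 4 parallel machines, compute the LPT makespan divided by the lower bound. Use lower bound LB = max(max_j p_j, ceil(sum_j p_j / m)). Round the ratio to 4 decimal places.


LPT order: [25, 16, 9, 7, 3]
Machine loads after assignment: [25, 16, 9, 10]
LPT makespan = 25
Lower bound = max(max_job, ceil(total/4)) = max(25, 15) = 25
Ratio = 25 / 25 = 1.0

1.0


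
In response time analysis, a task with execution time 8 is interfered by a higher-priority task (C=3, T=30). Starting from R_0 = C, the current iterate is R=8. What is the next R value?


R_next = C + ceil(R_prev / T_hp) * C_hp
ceil(8 / 30) = ceil(0.2667) = 1
Interference = 1 * 3 = 3
R_next = 8 + 3 = 11

11


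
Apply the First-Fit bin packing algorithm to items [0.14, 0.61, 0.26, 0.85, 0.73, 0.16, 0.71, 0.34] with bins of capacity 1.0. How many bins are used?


Place items sequentially using First-Fit:
  Item 0.14 -> new Bin 1
  Item 0.61 -> Bin 1 (now 0.75)
  Item 0.26 -> new Bin 2
  Item 0.85 -> new Bin 3
  Item 0.73 -> Bin 2 (now 0.99)
  Item 0.16 -> Bin 1 (now 0.91)
  Item 0.71 -> new Bin 4
  Item 0.34 -> new Bin 5
Total bins used = 5

5


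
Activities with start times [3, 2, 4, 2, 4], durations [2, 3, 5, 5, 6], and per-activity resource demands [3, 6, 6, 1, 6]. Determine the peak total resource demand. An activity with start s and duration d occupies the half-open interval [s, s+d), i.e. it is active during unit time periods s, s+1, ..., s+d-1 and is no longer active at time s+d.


Each activity i is active on [start_i, start_i + duration_i).
Compute total resource usage per time slot:
  t=0: active resources = [], total = 0
  t=1: active resources = [], total = 0
  t=2: active resources = [6, 1], total = 7
  t=3: active resources = [3, 6, 1], total = 10
  t=4: active resources = [3, 6, 6, 1, 6], total = 22
  t=5: active resources = [6, 1, 6], total = 13
  t=6: active resources = [6, 1, 6], total = 13
  t=7: active resources = [6, 6], total = 12
  t=8: active resources = [6, 6], total = 12
  t=9: active resources = [6], total = 6
Peak resource demand = 22

22


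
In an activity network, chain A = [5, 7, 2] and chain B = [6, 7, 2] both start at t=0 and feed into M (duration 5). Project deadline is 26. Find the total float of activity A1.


Forward pass: ES(A1) = sum of predecessors on chain A = 0
EF = ES + duration = 0 + 5 = 5
Backward pass: LF(M) = deadline = 26; LS(M) = 26 - 5 = 21
LF(A1) = LS(M) - sum(successors on chain A) = 21 - 9 = 12
LS = LF - duration = 12 - 5 = 7
Total float = LS - ES = 7 - 0 = 7

7


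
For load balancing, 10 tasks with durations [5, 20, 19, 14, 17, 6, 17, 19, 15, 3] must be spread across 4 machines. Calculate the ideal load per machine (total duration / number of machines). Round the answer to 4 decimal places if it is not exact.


Total processing time = 5 + 20 + 19 + 14 + 17 + 6 + 17 + 19 + 15 + 3 = 135
Number of machines = 4
Ideal balanced load = 135 / 4 = 33.75

33.75


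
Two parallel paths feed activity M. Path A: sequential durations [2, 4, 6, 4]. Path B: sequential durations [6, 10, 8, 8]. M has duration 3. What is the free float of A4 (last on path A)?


ES(A4) = sum of predecessors on chain A = 12
EF(A4) = ES + duration = 12 + 4 = 16
Successor of A4 is M. ES(M) = max(sum(A), sum(B)) = max(16, 32) = 32
Free float = ES(successor) - EF(current) = 32 - 16 = 16

16


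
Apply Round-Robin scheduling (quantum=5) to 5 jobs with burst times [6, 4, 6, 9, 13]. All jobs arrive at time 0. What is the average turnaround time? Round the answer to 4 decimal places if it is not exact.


Time quantum = 5
Execution trace:
  J1 runs 5 units, time = 5
  J2 runs 4 units, time = 9
  J3 runs 5 units, time = 14
  J4 runs 5 units, time = 19
  J5 runs 5 units, time = 24
  J1 runs 1 units, time = 25
  J3 runs 1 units, time = 26
  J4 runs 4 units, time = 30
  J5 runs 5 units, time = 35
  J5 runs 3 units, time = 38
Finish times: [25, 9, 26, 30, 38]
Average turnaround = 128/5 = 25.6

25.6


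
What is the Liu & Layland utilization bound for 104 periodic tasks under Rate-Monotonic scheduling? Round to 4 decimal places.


Compute 2^(1/104) = 1.0066871365
Subtract 1: 1.0066871365 - 1 = 0.0066871365
Multiply by n: 104 * 0.0066871365 = 0.6954621960
Round to 4 dp: 0.6955

0.6955


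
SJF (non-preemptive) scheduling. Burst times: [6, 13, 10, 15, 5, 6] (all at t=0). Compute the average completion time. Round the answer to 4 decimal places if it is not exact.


SJF order (ascending): [5, 6, 6, 10, 13, 15]
Completion times:
  Job 1: burst=5, C=5
  Job 2: burst=6, C=11
  Job 3: burst=6, C=17
  Job 4: burst=10, C=27
  Job 5: burst=13, C=40
  Job 6: burst=15, C=55
Average completion = 155/6 = 25.8333

25.8333


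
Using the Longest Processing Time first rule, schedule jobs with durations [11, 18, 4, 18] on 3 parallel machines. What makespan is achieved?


Sort jobs in decreasing order (LPT): [18, 18, 11, 4]
Assign each job to the least loaded machine:
  Machine 1: jobs [18], load = 18
  Machine 2: jobs [18], load = 18
  Machine 3: jobs [11, 4], load = 15
Makespan = max load = 18

18


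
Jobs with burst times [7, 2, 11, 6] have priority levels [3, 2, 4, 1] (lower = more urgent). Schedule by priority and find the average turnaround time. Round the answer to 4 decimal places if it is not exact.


Sort by priority (ascending = highest first):
Order: [(1, 6), (2, 2), (3, 7), (4, 11)]
Completion times:
  Priority 1, burst=6, C=6
  Priority 2, burst=2, C=8
  Priority 3, burst=7, C=15
  Priority 4, burst=11, C=26
Average turnaround = 55/4 = 13.75

13.75


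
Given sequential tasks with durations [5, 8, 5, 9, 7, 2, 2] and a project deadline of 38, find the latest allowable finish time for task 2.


LF(activity 2) = deadline - sum of successor durations
Successors: activities 3 through 7 with durations [5, 9, 7, 2, 2]
Sum of successor durations = 25
LF = 38 - 25 = 13

13


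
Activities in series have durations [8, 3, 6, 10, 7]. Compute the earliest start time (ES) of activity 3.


Activity 3 starts after activities 1 through 2 complete.
Predecessor durations: [8, 3]
ES = 8 + 3 = 11

11


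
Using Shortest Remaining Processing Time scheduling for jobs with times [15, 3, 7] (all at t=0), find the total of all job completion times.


Since all jobs arrive at t=0, SRPT equals SPT ordering.
SPT order: [3, 7, 15]
Completion times:
  Job 1: p=3, C=3
  Job 2: p=7, C=10
  Job 3: p=15, C=25
Total completion time = 3 + 10 + 25 = 38

38


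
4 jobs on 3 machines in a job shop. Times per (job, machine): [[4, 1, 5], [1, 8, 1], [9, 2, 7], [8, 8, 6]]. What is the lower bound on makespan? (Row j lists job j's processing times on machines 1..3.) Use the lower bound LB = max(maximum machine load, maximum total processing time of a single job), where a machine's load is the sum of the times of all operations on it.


Machine loads:
  Machine 1: 4 + 1 + 9 + 8 = 22
  Machine 2: 1 + 8 + 2 + 8 = 19
  Machine 3: 5 + 1 + 7 + 6 = 19
Max machine load = 22
Job totals:
  Job 1: 10
  Job 2: 10
  Job 3: 18
  Job 4: 22
Max job total = 22
Lower bound = max(22, 22) = 22

22


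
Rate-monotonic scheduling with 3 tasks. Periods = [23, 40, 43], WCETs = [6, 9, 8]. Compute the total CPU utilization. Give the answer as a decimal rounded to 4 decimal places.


Compute individual utilizations (exact fractions):
  Task 1: C/T = 6/23 (approx. 0.2609)
  Task 2: C/T = 9/40 (approx. 0.225)
  Task 3: C/T = 8/43 (approx. 0.186)
Total utilization U = 6/23 + 9/40 + 8/43 = 26581/39560
Rounded to 4 decimal places: U = 0.6719
RM (Liu & Layland) bound for 3 tasks = 0.779763; compare with U = 26581/39560 (approx. 0.671916)
U <= bound, so schedulable by RM sufficient condition.

0.6719


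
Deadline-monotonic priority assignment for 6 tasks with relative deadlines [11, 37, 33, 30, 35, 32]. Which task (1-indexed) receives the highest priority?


Sort tasks by relative deadline (ascending):
  Task 1: deadline = 11
  Task 4: deadline = 30
  Task 6: deadline = 32
  Task 3: deadline = 33
  Task 5: deadline = 35
  Task 2: deadline = 37
Priority order (highest first): [1, 4, 6, 3, 5, 2]
Highest priority task = 1

1


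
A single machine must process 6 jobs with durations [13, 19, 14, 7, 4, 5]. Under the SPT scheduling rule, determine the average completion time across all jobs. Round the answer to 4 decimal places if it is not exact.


Sort jobs by processing time (SPT order): [4, 5, 7, 13, 14, 19]
Compute completion times sequentially:
  Job 1: processing = 4, completes at 4
  Job 2: processing = 5, completes at 9
  Job 3: processing = 7, completes at 16
  Job 4: processing = 13, completes at 29
  Job 5: processing = 14, completes at 43
  Job 6: processing = 19, completes at 62
Sum of completion times = 163
Average completion time = 163/6 = 27.1667

27.1667


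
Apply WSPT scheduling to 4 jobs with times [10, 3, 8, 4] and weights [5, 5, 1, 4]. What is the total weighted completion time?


Compute p/w ratios and sort ascending (WSPT): [(3, 5), (4, 4), (10, 5), (8, 1)]
Compute weighted completion times:
  Job (p=3,w=5): C=3, w*C=5*3=15
  Job (p=4,w=4): C=7, w*C=4*7=28
  Job (p=10,w=5): C=17, w*C=5*17=85
  Job (p=8,w=1): C=25, w*C=1*25=25
Total weighted completion time = 153

153


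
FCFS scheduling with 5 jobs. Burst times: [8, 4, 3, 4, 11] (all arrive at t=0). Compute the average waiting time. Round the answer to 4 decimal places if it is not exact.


FCFS order (as given): [8, 4, 3, 4, 11]
Waiting times:
  Job 1: wait = 0
  Job 2: wait = 8
  Job 3: wait = 12
  Job 4: wait = 15
  Job 5: wait = 19
Sum of waiting times = 54
Average waiting time = 54/5 = 10.8

10.8


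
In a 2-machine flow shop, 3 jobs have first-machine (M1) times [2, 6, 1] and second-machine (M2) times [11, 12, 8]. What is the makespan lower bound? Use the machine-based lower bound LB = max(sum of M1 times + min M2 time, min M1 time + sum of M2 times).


LB1 = sum(M1 times) + min(M2 times) = 9 + 8 = 17
LB2 = min(M1 times) + sum(M2 times) = 1 + 31 = 32
Lower bound = max(LB1, LB2) = max(17, 32) = 32

32


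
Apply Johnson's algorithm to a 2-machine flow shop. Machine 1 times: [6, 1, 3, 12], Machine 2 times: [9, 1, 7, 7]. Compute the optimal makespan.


Apply Johnson's rule:
  Group 1 (a <= b): [(2, 1, 1), (3, 3, 7), (1, 6, 9)]
  Group 2 (a > b): [(4, 12, 7)]
Optimal job order: [2, 3, 1, 4]
Schedule:
  Job 2: M1 done at 1, M2 done at 2
  Job 3: M1 done at 4, M2 done at 11
  Job 1: M1 done at 10, M2 done at 20
  Job 4: M1 done at 22, M2 done at 29
Makespan = 29

29


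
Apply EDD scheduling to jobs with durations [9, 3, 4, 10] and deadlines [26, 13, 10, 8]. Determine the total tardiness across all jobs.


Sort by due date (EDD order): [(10, 8), (4, 10), (3, 13), (9, 26)]
Compute completion times and tardiness:
  Job 1: p=10, d=8, C=10, tardiness=max(0,10-8)=2
  Job 2: p=4, d=10, C=14, tardiness=max(0,14-10)=4
  Job 3: p=3, d=13, C=17, tardiness=max(0,17-13)=4
  Job 4: p=9, d=26, C=26, tardiness=max(0,26-26)=0
Total tardiness = 10

10


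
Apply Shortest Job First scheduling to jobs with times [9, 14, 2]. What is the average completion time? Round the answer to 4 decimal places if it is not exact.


SJF order (ascending): [2, 9, 14]
Completion times:
  Job 1: burst=2, C=2
  Job 2: burst=9, C=11
  Job 3: burst=14, C=25
Average completion = 38/3 = 12.6667

12.6667


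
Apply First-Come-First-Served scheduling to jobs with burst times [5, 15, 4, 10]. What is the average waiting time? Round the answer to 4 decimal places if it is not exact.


FCFS order (as given): [5, 15, 4, 10]
Waiting times:
  Job 1: wait = 0
  Job 2: wait = 5
  Job 3: wait = 20
  Job 4: wait = 24
Sum of waiting times = 49
Average waiting time = 49/4 = 12.25

12.25


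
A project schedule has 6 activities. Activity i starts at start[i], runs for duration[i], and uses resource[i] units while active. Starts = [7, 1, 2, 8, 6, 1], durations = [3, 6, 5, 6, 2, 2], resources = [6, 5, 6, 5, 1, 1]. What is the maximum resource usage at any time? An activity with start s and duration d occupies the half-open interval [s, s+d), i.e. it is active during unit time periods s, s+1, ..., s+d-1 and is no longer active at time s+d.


Each activity i is active on [start_i, start_i + duration_i).
Compute total resource usage per time slot:
  t=0: active resources = [], total = 0
  t=1: active resources = [5, 1], total = 6
  t=2: active resources = [5, 6, 1], total = 12
  t=3: active resources = [5, 6], total = 11
  t=4: active resources = [5, 6], total = 11
  t=5: active resources = [5, 6], total = 11
  t=6: active resources = [5, 6, 1], total = 12
  t=7: active resources = [6, 1], total = 7
  t=8: active resources = [6, 5], total = 11
  t=9: active resources = [6, 5], total = 11
  t=10: active resources = [5], total = 5
  t=11: active resources = [5], total = 5
  t=12: active resources = [5], total = 5
  t=13: active resources = [5], total = 5
Peak resource demand = 12

12


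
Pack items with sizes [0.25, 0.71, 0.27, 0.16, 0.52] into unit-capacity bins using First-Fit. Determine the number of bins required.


Place items sequentially using First-Fit:
  Item 0.25 -> new Bin 1
  Item 0.71 -> Bin 1 (now 0.96)
  Item 0.27 -> new Bin 2
  Item 0.16 -> Bin 2 (now 0.43)
  Item 0.52 -> Bin 2 (now 0.95)
Total bins used = 2

2


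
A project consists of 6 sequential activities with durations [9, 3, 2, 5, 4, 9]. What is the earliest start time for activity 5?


Activity 5 starts after activities 1 through 4 complete.
Predecessor durations: [9, 3, 2, 5]
ES = 9 + 3 + 2 + 5 = 19

19


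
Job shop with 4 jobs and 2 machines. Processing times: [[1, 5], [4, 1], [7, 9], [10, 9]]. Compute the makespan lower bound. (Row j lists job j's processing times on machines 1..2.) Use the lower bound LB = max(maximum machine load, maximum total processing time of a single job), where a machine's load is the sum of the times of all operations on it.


Machine loads:
  Machine 1: 1 + 4 + 7 + 10 = 22
  Machine 2: 5 + 1 + 9 + 9 = 24
Max machine load = 24
Job totals:
  Job 1: 6
  Job 2: 5
  Job 3: 16
  Job 4: 19
Max job total = 19
Lower bound = max(24, 19) = 24

24


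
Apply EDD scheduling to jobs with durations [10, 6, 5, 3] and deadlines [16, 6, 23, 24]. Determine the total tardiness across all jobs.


Sort by due date (EDD order): [(6, 6), (10, 16), (5, 23), (3, 24)]
Compute completion times and tardiness:
  Job 1: p=6, d=6, C=6, tardiness=max(0,6-6)=0
  Job 2: p=10, d=16, C=16, tardiness=max(0,16-16)=0
  Job 3: p=5, d=23, C=21, tardiness=max(0,21-23)=0
  Job 4: p=3, d=24, C=24, tardiness=max(0,24-24)=0
Total tardiness = 0

0


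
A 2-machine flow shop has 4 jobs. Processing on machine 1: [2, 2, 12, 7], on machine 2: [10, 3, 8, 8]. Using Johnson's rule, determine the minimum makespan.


Apply Johnson's rule:
  Group 1 (a <= b): [(1, 2, 10), (2, 2, 3), (4, 7, 8)]
  Group 2 (a > b): [(3, 12, 8)]
Optimal job order: [1, 2, 4, 3]
Schedule:
  Job 1: M1 done at 2, M2 done at 12
  Job 2: M1 done at 4, M2 done at 15
  Job 4: M1 done at 11, M2 done at 23
  Job 3: M1 done at 23, M2 done at 31
Makespan = 31

31


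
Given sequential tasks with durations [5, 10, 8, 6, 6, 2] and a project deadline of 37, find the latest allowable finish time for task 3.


LF(activity 3) = deadline - sum of successor durations
Successors: activities 4 through 6 with durations [6, 6, 2]
Sum of successor durations = 14
LF = 37 - 14 = 23

23


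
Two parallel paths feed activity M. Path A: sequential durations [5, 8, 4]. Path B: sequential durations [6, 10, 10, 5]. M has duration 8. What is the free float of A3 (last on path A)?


ES(A3) = sum of predecessors on chain A = 13
EF(A3) = ES + duration = 13 + 4 = 17
Successor of A3 is M. ES(M) = max(sum(A), sum(B)) = max(17, 31) = 31
Free float = ES(successor) - EF(current) = 31 - 17 = 14

14


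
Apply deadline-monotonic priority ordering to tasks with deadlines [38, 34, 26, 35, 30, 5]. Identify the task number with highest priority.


Sort tasks by relative deadline (ascending):
  Task 6: deadline = 5
  Task 3: deadline = 26
  Task 5: deadline = 30
  Task 2: deadline = 34
  Task 4: deadline = 35
  Task 1: deadline = 38
Priority order (highest first): [6, 3, 5, 2, 4, 1]
Highest priority task = 6

6


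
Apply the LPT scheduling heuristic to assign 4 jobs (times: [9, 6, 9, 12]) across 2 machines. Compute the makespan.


Sort jobs in decreasing order (LPT): [12, 9, 9, 6]
Assign each job to the least loaded machine:
  Machine 1: jobs [12, 6], load = 18
  Machine 2: jobs [9, 9], load = 18
Makespan = max load = 18

18


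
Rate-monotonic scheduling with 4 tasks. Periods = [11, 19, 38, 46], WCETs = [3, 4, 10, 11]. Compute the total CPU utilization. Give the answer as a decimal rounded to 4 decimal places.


Compute individual utilizations (exact fractions):
  Task 1: C/T = 3/11 (approx. 0.2727)
  Task 2: C/T = 4/19 (approx. 0.2105)
  Task 3: C/T = 10/38 = 5/19 (approx. 0.2632)
  Task 4: C/T = 11/46 (approx. 0.2391)
Total utilization U = 3/11 + 4/19 + 5/19 + 11/46 = 9475/9614
Rounded to 4 decimal places: U = 0.9855
RM (Liu & Layland) bound for 4 tasks = 0.756828; compare with U = 9475/9614 (approx. 0.985542)
bound < U <= 1, so the RM sufficient condition is not met (inconclusive; an exact test such as response-time analysis is needed).

0.9855


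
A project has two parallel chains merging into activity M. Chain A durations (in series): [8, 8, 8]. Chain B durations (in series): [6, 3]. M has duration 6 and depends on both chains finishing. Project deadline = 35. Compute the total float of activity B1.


Forward pass: ES(B1) = sum of predecessors on chain B = 0
EF = ES + duration = 0 + 6 = 6
Backward pass: LF(M) = deadline = 35; LS(M) = 35 - 6 = 29
LF(B1) = LS(M) - sum(successors on chain B) = 29 - 3 = 26
LS = LF - duration = 26 - 6 = 20
Total float = LS - ES = 20 - 0 = 20

20


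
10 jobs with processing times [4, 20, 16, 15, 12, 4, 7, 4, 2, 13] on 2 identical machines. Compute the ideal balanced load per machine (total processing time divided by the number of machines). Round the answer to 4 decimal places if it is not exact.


Total processing time = 4 + 20 + 16 + 15 + 12 + 4 + 7 + 4 + 2 + 13 = 97
Number of machines = 2
Ideal balanced load = 97 / 2 = 48.5

48.5


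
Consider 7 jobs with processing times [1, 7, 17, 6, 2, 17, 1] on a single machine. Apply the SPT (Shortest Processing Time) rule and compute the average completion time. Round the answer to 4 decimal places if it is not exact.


Sort jobs by processing time (SPT order): [1, 1, 2, 6, 7, 17, 17]
Compute completion times sequentially:
  Job 1: processing = 1, completes at 1
  Job 2: processing = 1, completes at 2
  Job 3: processing = 2, completes at 4
  Job 4: processing = 6, completes at 10
  Job 5: processing = 7, completes at 17
  Job 6: processing = 17, completes at 34
  Job 7: processing = 17, completes at 51
Sum of completion times = 119
Average completion time = 119/7 = 17.0

17.0


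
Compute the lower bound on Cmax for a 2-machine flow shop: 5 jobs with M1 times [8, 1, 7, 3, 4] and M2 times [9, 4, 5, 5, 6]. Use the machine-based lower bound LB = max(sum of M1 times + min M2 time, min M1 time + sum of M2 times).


LB1 = sum(M1 times) + min(M2 times) = 23 + 4 = 27
LB2 = min(M1 times) + sum(M2 times) = 1 + 29 = 30
Lower bound = max(LB1, LB2) = max(27, 30) = 30

30


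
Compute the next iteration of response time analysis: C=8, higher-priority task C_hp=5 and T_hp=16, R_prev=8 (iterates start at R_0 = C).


R_next = C + ceil(R_prev / T_hp) * C_hp
ceil(8 / 16) = ceil(0.5) = 1
Interference = 1 * 5 = 5
R_next = 8 + 5 = 13

13


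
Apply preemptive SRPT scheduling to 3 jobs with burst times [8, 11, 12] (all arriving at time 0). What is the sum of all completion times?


Since all jobs arrive at t=0, SRPT equals SPT ordering.
SPT order: [8, 11, 12]
Completion times:
  Job 1: p=8, C=8
  Job 2: p=11, C=19
  Job 3: p=12, C=31
Total completion time = 8 + 19 + 31 = 58

58


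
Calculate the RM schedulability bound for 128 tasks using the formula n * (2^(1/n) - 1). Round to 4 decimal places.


Compute 2^(1/128) = 1.0054299011
Subtract 1: 1.0054299011 - 1 = 0.0054299011
Multiply by n: 128 * 0.0054299011 = 0.6950273408
Round to 4 dp: 0.6950

0.6950


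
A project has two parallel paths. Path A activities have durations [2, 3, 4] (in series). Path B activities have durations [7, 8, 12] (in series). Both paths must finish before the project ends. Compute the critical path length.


Path A total = 2 + 3 + 4 = 9
Path B total = 7 + 8 + 12 = 27
Critical path = longest path = max(9, 27) = 27

27


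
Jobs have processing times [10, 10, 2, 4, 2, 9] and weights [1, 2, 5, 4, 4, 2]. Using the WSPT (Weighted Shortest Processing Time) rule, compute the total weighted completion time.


Compute p/w ratios and sort ascending (WSPT): [(2, 5), (2, 4), (4, 4), (9, 2), (10, 2), (10, 1)]
Compute weighted completion times:
  Job (p=2,w=5): C=2, w*C=5*2=10
  Job (p=2,w=4): C=4, w*C=4*4=16
  Job (p=4,w=4): C=8, w*C=4*8=32
  Job (p=9,w=2): C=17, w*C=2*17=34
  Job (p=10,w=2): C=27, w*C=2*27=54
  Job (p=10,w=1): C=37, w*C=1*37=37
Total weighted completion time = 183

183


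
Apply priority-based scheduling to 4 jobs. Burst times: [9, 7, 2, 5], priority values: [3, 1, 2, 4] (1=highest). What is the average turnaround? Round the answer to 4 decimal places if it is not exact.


Sort by priority (ascending = highest first):
Order: [(1, 7), (2, 2), (3, 9), (4, 5)]
Completion times:
  Priority 1, burst=7, C=7
  Priority 2, burst=2, C=9
  Priority 3, burst=9, C=18
  Priority 4, burst=5, C=23
Average turnaround = 57/4 = 14.25

14.25


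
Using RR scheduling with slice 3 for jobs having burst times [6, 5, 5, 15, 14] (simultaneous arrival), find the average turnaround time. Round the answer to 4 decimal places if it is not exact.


Time quantum = 3
Execution trace:
  J1 runs 3 units, time = 3
  J2 runs 3 units, time = 6
  J3 runs 3 units, time = 9
  J4 runs 3 units, time = 12
  J5 runs 3 units, time = 15
  J1 runs 3 units, time = 18
  J2 runs 2 units, time = 20
  J3 runs 2 units, time = 22
  J4 runs 3 units, time = 25
  J5 runs 3 units, time = 28
  J4 runs 3 units, time = 31
  J5 runs 3 units, time = 34
  J4 runs 3 units, time = 37
  J5 runs 3 units, time = 40
  J4 runs 3 units, time = 43
  J5 runs 2 units, time = 45
Finish times: [18, 20, 22, 43, 45]
Average turnaround = 148/5 = 29.6

29.6


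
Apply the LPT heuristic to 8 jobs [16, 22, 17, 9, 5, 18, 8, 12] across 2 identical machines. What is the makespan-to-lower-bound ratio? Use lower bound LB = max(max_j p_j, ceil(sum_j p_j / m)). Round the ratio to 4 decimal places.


LPT order: [22, 18, 17, 16, 12, 9, 8, 5]
Machine loads after assignment: [55, 52]
LPT makespan = 55
Lower bound = max(max_job, ceil(total/2)) = max(22, 54) = 54
Ratio = 55 / 54 = 1.0185

1.0185


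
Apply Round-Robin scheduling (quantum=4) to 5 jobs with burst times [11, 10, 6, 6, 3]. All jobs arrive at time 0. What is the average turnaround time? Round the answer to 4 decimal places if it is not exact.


Time quantum = 4
Execution trace:
  J1 runs 4 units, time = 4
  J2 runs 4 units, time = 8
  J3 runs 4 units, time = 12
  J4 runs 4 units, time = 16
  J5 runs 3 units, time = 19
  J1 runs 4 units, time = 23
  J2 runs 4 units, time = 27
  J3 runs 2 units, time = 29
  J4 runs 2 units, time = 31
  J1 runs 3 units, time = 34
  J2 runs 2 units, time = 36
Finish times: [34, 36, 29, 31, 19]
Average turnaround = 149/5 = 29.8

29.8


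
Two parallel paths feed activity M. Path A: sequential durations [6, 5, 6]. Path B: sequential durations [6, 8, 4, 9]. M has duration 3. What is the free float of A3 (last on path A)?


ES(A3) = sum of predecessors on chain A = 11
EF(A3) = ES + duration = 11 + 6 = 17
Successor of A3 is M. ES(M) = max(sum(A), sum(B)) = max(17, 27) = 27
Free float = ES(successor) - EF(current) = 27 - 17 = 10

10


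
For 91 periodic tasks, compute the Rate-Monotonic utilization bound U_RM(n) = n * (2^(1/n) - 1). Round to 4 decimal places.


Compute 2^(1/91) = 1.0076460851
Subtract 1: 1.0076460851 - 1 = 0.0076460851
Multiply by n: 91 * 0.0076460851 = 0.6957937441
Round to 4 dp: 0.6958

0.6958


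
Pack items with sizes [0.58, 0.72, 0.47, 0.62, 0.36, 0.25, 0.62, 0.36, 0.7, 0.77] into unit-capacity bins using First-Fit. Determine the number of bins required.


Place items sequentially using First-Fit:
  Item 0.58 -> new Bin 1
  Item 0.72 -> new Bin 2
  Item 0.47 -> new Bin 3
  Item 0.62 -> new Bin 4
  Item 0.36 -> Bin 1 (now 0.94)
  Item 0.25 -> Bin 2 (now 0.97)
  Item 0.62 -> new Bin 5
  Item 0.36 -> Bin 3 (now 0.83)
  Item 0.7 -> new Bin 6
  Item 0.77 -> new Bin 7
Total bins used = 7

7


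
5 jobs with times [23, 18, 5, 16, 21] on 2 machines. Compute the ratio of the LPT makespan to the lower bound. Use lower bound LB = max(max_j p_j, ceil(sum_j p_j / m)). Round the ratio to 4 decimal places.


LPT order: [23, 21, 18, 16, 5]
Machine loads after assignment: [44, 39]
LPT makespan = 44
Lower bound = max(max_job, ceil(total/2)) = max(23, 42) = 42
Ratio = 44 / 42 = 1.0476

1.0476


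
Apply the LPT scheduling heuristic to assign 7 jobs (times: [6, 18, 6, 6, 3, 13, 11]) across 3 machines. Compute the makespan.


Sort jobs in decreasing order (LPT): [18, 13, 11, 6, 6, 6, 3]
Assign each job to the least loaded machine:
  Machine 1: jobs [18, 3], load = 21
  Machine 2: jobs [13, 6], load = 19
  Machine 3: jobs [11, 6, 6], load = 23
Makespan = max load = 23

23


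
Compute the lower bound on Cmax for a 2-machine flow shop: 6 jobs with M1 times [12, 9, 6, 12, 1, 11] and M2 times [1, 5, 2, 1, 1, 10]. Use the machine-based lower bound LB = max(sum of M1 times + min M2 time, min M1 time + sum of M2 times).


LB1 = sum(M1 times) + min(M2 times) = 51 + 1 = 52
LB2 = min(M1 times) + sum(M2 times) = 1 + 20 = 21
Lower bound = max(LB1, LB2) = max(52, 21) = 52

52


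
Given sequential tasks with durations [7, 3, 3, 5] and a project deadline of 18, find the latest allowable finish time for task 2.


LF(activity 2) = deadline - sum of successor durations
Successors: activities 3 through 4 with durations [3, 5]
Sum of successor durations = 8
LF = 18 - 8 = 10

10


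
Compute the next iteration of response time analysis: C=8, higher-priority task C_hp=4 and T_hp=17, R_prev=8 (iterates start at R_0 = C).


R_next = C + ceil(R_prev / T_hp) * C_hp
ceil(8 / 17) = ceil(0.4706) = 1
Interference = 1 * 4 = 4
R_next = 8 + 4 = 12

12


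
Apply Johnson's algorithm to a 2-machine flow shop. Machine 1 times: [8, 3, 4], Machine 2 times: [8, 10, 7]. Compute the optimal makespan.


Apply Johnson's rule:
  Group 1 (a <= b): [(2, 3, 10), (3, 4, 7), (1, 8, 8)]
  Group 2 (a > b): []
Optimal job order: [2, 3, 1]
Schedule:
  Job 2: M1 done at 3, M2 done at 13
  Job 3: M1 done at 7, M2 done at 20
  Job 1: M1 done at 15, M2 done at 28
Makespan = 28

28


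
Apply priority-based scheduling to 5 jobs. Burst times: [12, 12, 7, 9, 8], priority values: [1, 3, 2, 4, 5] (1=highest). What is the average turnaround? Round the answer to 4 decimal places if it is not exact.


Sort by priority (ascending = highest first):
Order: [(1, 12), (2, 7), (3, 12), (4, 9), (5, 8)]
Completion times:
  Priority 1, burst=12, C=12
  Priority 2, burst=7, C=19
  Priority 3, burst=12, C=31
  Priority 4, burst=9, C=40
  Priority 5, burst=8, C=48
Average turnaround = 150/5 = 30.0

30.0


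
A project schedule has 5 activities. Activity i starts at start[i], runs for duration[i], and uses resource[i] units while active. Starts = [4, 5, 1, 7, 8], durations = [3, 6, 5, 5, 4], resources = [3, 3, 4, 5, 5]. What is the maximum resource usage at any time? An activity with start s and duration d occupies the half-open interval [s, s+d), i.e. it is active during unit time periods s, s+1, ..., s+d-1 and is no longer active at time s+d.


Each activity i is active on [start_i, start_i + duration_i).
Compute total resource usage per time slot:
  t=0: active resources = [], total = 0
  t=1: active resources = [4], total = 4
  t=2: active resources = [4], total = 4
  t=3: active resources = [4], total = 4
  t=4: active resources = [3, 4], total = 7
  t=5: active resources = [3, 3, 4], total = 10
  t=6: active resources = [3, 3], total = 6
  t=7: active resources = [3, 5], total = 8
  t=8: active resources = [3, 5, 5], total = 13
  t=9: active resources = [3, 5, 5], total = 13
  t=10: active resources = [3, 5, 5], total = 13
  t=11: active resources = [5, 5], total = 10
Peak resource demand = 13

13


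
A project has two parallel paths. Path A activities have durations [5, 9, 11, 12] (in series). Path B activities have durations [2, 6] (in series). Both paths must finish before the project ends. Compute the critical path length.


Path A total = 5 + 9 + 11 + 12 = 37
Path B total = 2 + 6 = 8
Critical path = longest path = max(37, 8) = 37

37


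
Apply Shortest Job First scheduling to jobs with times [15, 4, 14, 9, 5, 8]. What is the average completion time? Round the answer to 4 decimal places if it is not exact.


SJF order (ascending): [4, 5, 8, 9, 14, 15]
Completion times:
  Job 1: burst=4, C=4
  Job 2: burst=5, C=9
  Job 3: burst=8, C=17
  Job 4: burst=9, C=26
  Job 5: burst=14, C=40
  Job 6: burst=15, C=55
Average completion = 151/6 = 25.1667

25.1667
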